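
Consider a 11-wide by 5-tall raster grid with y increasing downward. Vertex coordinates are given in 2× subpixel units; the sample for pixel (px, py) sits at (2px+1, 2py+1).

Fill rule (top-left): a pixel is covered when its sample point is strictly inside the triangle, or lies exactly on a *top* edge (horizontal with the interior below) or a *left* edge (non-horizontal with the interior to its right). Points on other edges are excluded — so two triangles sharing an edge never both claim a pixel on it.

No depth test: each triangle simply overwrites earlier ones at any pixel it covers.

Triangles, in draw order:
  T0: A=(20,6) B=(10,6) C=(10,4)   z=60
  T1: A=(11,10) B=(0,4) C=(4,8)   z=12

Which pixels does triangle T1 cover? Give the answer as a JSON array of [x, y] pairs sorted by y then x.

T0:
  2·area = 20
  edge (20, 6)→(10, 6): d=(-10,0) right/bottom  bias=-1
  edge (10, 6)→(10, 4): d=(0,-2) top-left  bias=+0
  edge (10, 4)→(20, 6): d=(10,2) right/bottom  bias=-1
    (2,1)@(5, 3): e=[30,-10,0] → .  [on edge]
    (5,2)@(11, 5): e=[10,2,8] → X
    (6,2)@(13, 5): e=[10,6,4] → X
    (7,2)@(15, 5): e=[10,10,0] → .  [on edge]
    (5,3)@(11, 7): e=[-10,2,28] → .
    (6,3)@(13, 7): e=[-10,6,24] → .
  covered (2 px):
    . . . . . . . . . . .
    . . . . . . . . . . .
    . . . . . X X . . . .
    . . . . . . . . . . .
    . . . . . . . . . . .
T1:
  2·area = 20  (B↔C swapped to make it positive)
  edge (11, 10)→(4, 8): d=(-7,-2) top-left  bias=+0
  edge (4, 8)→(0, 4): d=(-4,-4) top-left  bias=+0
  edge (0, 4)→(11, 10): d=(11,6) right/bottom  bias=-1
    (0,2)@(1, 5): e=[15,0,5] → X  [on edge]
    (1,2)@(3, 5): e=[19,8,-7] → .
    (0,3)@(1, 7): e=[1,-8,27] → .
    (1,3)@(3, 7): e=[5,0,15] → X  [on edge]
    (2,3)@(5, 7): e=[9,8,3] → X
    (3,3)@(7, 7): e=[13,16,-9] → .
    (1,4)@(3, 9): e=[-9,-8,37] → .
    (2,4)@(5, 9): e=[-5,0,25] → .  [on edge]
    (4,4)@(9, 9): e=[3,16,1] → X
    (5,4)@(11, 9): e=[7,24,-11] → .
  covered (4 px):
    . . . . . . . . . . .
    . . . . . . . . . . .
    X . . . . . . . . . .
    . X X . . . . . . . .
    . . . . X . . . . . .

Result: [[0,2],[1,3],[2,3],[4,4]]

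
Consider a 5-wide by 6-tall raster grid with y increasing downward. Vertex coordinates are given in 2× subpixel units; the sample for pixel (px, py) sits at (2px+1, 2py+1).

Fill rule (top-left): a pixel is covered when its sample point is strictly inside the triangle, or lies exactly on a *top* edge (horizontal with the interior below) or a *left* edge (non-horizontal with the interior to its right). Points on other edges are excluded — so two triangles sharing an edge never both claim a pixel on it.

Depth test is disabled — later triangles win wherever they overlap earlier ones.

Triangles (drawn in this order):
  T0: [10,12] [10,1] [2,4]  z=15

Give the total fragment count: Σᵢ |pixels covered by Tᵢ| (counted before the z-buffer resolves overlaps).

T0:
  2·area = 88  (B↔C swapped to make it positive)
  edge (10, 12)→(2, 4): d=(-8,-8) top-left  bias=+0
  edge (2, 4)→(10, 1): d=(8,-3) top-left  bias=+0
  edge (10, 1)→(10, 12): d=(0,11) right/bottom  bias=-1
    (0,1)@(1, 3): e=[0,-11,99] → ·  [on edge]
    (2,1)@(5, 3): e=[32,1,55] → #
    (3,1)@(7, 3): e=[48,7,33] → #
    (4,1)@(9, 3): e=[64,13,11] → #
    (1,2)@(3, 5): e=[0,11,77] → #  [on edge]
    (1,3)@(3, 7): e=[-16,27,77] → ·
    (2,3)@(5, 7): e=[0,33,55] → #  [on edge]
    (2,4)@(5, 9): e=[-16,49,55] → ·
    (3,4)@(7, 9): e=[0,55,33] → #  [on edge]
    (3,5)@(7, 11): e=[-16,71,33] → ·
    (4,5)@(9, 11): e=[0,77,11] → #  [on edge]
  covered (13 px):
    · · · · ·
    · · # # #
    · # # # #
    · · # # #
    · · · # #
    · · · · #

Answer: 13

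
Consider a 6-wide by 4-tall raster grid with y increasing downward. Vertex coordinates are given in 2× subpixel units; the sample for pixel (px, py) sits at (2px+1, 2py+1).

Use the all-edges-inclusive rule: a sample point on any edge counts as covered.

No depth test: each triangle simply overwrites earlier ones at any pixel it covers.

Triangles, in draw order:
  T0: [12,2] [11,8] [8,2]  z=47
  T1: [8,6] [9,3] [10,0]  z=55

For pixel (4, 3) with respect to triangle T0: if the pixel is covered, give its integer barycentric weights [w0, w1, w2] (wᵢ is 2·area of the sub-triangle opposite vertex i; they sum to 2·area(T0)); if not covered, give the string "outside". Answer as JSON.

T0:
  2·area = 24
  edge (12, 2)→(11, 8): d=(-1,6) inclusive
  edge (11, 8)→(8, 2): d=(-3,-6) inclusive
  edge (8, 2)→(12, 2): d=(4,0) inclusive
    (4,1)@(9, 3): e=[17,3,4] → █
    (5,1)@(11, 3): e=[5,15,4] → █
    (4,2)@(9, 5): e=[15,-3,12] → ·
    (5,2)@(11, 5): e=[3,9,12] → █
    (5,3)@(11, 7): e=[1,3,20] → █
  covered (4 px):
    · · · · · ·
    · · · · █ █
    · · · · · █
    · · · · · █
T1:
  degenerate (2·area = 0) — covers nothing

Result: "outside"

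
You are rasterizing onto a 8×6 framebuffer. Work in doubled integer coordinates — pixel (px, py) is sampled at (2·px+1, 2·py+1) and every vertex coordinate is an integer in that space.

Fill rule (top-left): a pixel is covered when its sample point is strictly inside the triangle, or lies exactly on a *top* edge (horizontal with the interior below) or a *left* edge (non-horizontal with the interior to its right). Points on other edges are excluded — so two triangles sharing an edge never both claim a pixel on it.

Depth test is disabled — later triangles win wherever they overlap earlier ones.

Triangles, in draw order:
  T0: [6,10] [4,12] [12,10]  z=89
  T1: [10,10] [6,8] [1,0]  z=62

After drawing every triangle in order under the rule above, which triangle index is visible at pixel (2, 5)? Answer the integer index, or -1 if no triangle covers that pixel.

T0:
  2·area = 12  (B↔C swapped to make it positive)
  edge (6, 10)→(12, 10): d=(6,0) top-left  bias=+0
  edge (12, 10)→(4, 12): d=(-8,2) right/bottom  bias=-1
  edge (4, 12)→(6, 10): d=(2,-2) top-left  bias=+0
    (7,0)@(15, 1): e=[-54,66,0] → ·  [on edge]
    (6,1)@(13, 3): e=[-42,54,0] → ·  [on edge]
    (5,2)@(11, 5): e=[-30,42,0] → ·  [on edge]
    (4,3)@(9, 7): e=[-18,30,0] → ·  [on edge]
    (3,4)@(7, 9): e=[-6,18,0] → ·  [on edge]
    (2,5)@(5, 11): e=[6,6,0] → █  [on edge]
    (3,5)@(7, 11): e=[6,2,4] → █
    (4,5)@(9, 11): e=[6,-2,8] → ·
  covered (2 px):
    · · · · · · · ·
    · · · · · · · ·
    · · · · · · · ·
    · · · · · · · ·
    · · · · · · · ·
    · · █ █ · · · ·
T1:
  2·area = 22
  edge (10, 10)→(6, 8): d=(-4,-2) top-left  bias=+0
  edge (6, 8)→(1, 0): d=(-5,-8) top-left  bias=+0
  edge (1, 0)→(10, 10): d=(9,10) right/bottom  bias=-1
    (1,1)@(3, 3): e=[14,1,7] → █
    (2,1)@(5, 3): e=[18,17,-13] → ·
    (1,2)@(3, 5): e=[6,-9,25] → ·
    (2,2)@(5, 5): e=[10,7,5] → █
    (3,2)@(7, 5): e=[14,23,-15] → ·
    (2,3)@(5, 7): e=[2,-3,23] → ·
    (3,3)@(7, 7): e=[6,13,3] → █
    (4,3)@(9, 7): e=[10,29,-17] → ·
    (3,4)@(7, 9): e=[-2,3,21] → ·
    (4,4)@(9, 9): e=[2,19,1] → █
    (5,4)@(11, 9): e=[6,35,-19] → ·
    (4,5)@(9, 11): e=[-6,9,19] → ·
  covered (4 px):
    · · · · · · · ·
    · █ · · · · · ·
    · · █ · · · · ·
    · · · █ · · · ·
    · · · · █ · · ·
    · · · · · · · ·

Z-buffer (winner per pixel, '.' = empty):
  . . . . . . . .
  . 1 . . . . . .
  . . 1 . . . . .
  . . . 1 . . . .
  . . . . 1 . . .
  . . 0 0 . . . .

Answer: 0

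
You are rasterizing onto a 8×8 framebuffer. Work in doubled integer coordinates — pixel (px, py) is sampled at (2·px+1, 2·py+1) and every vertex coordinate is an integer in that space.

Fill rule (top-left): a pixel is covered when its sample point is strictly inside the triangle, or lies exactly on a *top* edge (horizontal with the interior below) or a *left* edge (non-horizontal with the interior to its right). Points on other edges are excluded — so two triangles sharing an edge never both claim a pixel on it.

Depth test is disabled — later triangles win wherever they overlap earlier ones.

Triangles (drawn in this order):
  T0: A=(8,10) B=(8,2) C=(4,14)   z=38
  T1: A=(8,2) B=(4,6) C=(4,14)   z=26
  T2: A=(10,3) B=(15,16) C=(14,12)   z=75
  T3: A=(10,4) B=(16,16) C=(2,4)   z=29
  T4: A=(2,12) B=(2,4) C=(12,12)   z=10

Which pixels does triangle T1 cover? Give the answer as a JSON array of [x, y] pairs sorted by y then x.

T0:
  2·area = 32  (B↔C swapped to make it positive)
  edge (8, 10)→(4, 14): d=(-4,4) right/bottom  bias=-1
  edge (4, 14)→(8, 2): d=(4,-12) top-left  bias=+0
  edge (8, 2)→(8, 10): d=(0,8) right/bottom  bias=-1
    (7,1)@(15, 3): e=[0,88,-56] → ·  [on edge]
    (3,2)@(7, 5): e=[24,0,8] → █  [on edge]
    (4,2)@(9, 5): e=[16,24,-8] → ·
    (6,2)@(13, 5): e=[0,72,-40] → ·  [on edge]
    (3,3)@(7, 7): e=[16,8,8] → █
    (4,3)@(9, 7): e=[8,32,-8] → ·
    (5,3)@(11, 7): e=[0,56,-24] → ·  [on edge]
    (3,4)@(7, 9): e=[8,16,8] → █
    (4,4)@(9, 9): e=[0,40,-8] → ·  [on edge]
    (2,5)@(5, 11): e=[8,0,24] → █  [on edge]
    (3,5)@(7, 11): e=[0,24,8] → ·  [on edge]
    (2,6)@(5, 13): e=[0,8,24] → ·  [on edge]
    (1,7)@(3, 15): e=[0,-8,40] → ·  [on edge]
  covered (4 px):
    · · · · · · · ·
    · · · · · · · ·
    · · · █ · · · ·
    · · · █ · · · ·
    · · · █ · · · ·
    · · █ · · · · ·
    · · · · · · · ·
    · · · · · · · ·
T1:
  2·area = 32  (B↔C swapped to make it positive)
  edge (8, 2)→(4, 14): d=(-4,12) right/bottom  bias=-1
  edge (4, 14)→(4, 6): d=(0,-8) top-left  bias=+0
  edge (4, 6)→(8, 2): d=(4,-4) top-left  bias=+0
    (4,0)@(9, 1): e=[-8,40,0] → ·  [on edge]
    (3,1)@(7, 3): e=[8,24,0] → █  [on edge]
    (4,1)@(9, 3): e=[-16,40,8] → ·
    (2,2)@(5, 5): e=[24,8,0] → █  [on edge]
    (3,2)@(7, 5): e=[0,24,8] → ·  [on edge]
    (1,3)@(3, 7): e=[40,-8,0] → ·  [on edge]
    (2,3)@(5, 7): e=[16,8,8] → █
    (3,3)@(7, 7): e=[-8,24,16] → ·
    (0,4)@(1, 9): e=[56,-24,0] → ·  [on edge]
    (2,4)@(5, 9): e=[8,8,16] → █
    (3,4)@(7, 9): e=[-16,24,24] → ·
    (2,5)@(5, 11): e=[0,8,24] → ·  [on edge]
  covered (4 px):
    · · · · · · · ·
    · · · █ · · · ·
    · · █ · · · · ·
    · · █ · · · · ·
    · · █ · · · · ·
    · · · · · · · ·
    · · · · · · · ·
    · · · · · · · ·
T2:
  2·area = 7  (B↔C swapped to make it positive)
  edge (10, 3)→(14, 12): d=(4,9) right/bottom  bias=-1
  edge (14, 12)→(15, 16): d=(1,4) right/bottom  bias=-1
  edge (15, 16)→(10, 3): d=(-5,-13) top-left  bias=+0
  covered (0 px):
    · · · · · · · ·
    · · · · · · · ·
    · · · · · · · ·
    · · · · · · · ·
    · · · · · · · ·
    · · · · · · · ·
    · · · · · · · ·
    · · · · · · · ·
T3:
  2·area = 96
  edge (10, 4)→(16, 16): d=(6,12) right/bottom  bias=-1
  edge (16, 16)→(2, 4): d=(-14,-12) top-left  bias=+0
  edge (2, 4)→(10, 4): d=(8,0) top-left  bias=+0
    (2,2)@(5, 5): e=[66,22,8] → █
    (3,2)@(7, 5): e=[42,46,8] → █
    (4,2)@(9, 5): e=[18,70,8] → █
    (5,2)@(11, 5): e=[-6,94,8] → ·
    (2,3)@(5, 7): e=[78,-6,24] → ·
    (3,3)@(7, 7): e=[54,18,24] → █
    (5,3)@(11, 7): e=[6,66,24] → █
    (6,3)@(13, 7): e=[-18,90,24] → ·
    (3,4)@(7, 9): e=[66,-10,40] → ·
    (4,4)@(9, 9): e=[42,14,40] → █
    (6,4)@(13, 9): e=[-6,62,40] → ·
    (4,5)@(9, 11): e=[54,-14,56] → ·
  covered (12 px):
    · · · · · · · ·
    · · · · · · · ·
    · · █ █ █ · · ·
    · · · █ █ █ · ·
    · · · · █ █ · ·
    · · · · · █ █ ·
    · · · · · · █ ·
    · · · · · · · █
T4:
  2·area = 80
  edge (2, 12)→(2, 4): d=(0,-8) top-left  bias=+0
  edge (2, 4)→(12, 12): d=(10,8) right/bottom  bias=-1
  edge (12, 12)→(2, 12): d=(-10,0) right/bottom  bias=-1
    (1,2)@(3, 5): e=[8,2,70] → █
    (2,2)@(5, 5): e=[24,-14,70] → ·
    (1,3)@(3, 7): e=[8,22,50] → █
    (2,3)@(5, 7): e=[24,6,50] → █
    (3,3)@(7, 7): e=[40,-10,50] → ·
    (1,4)@(3, 9): e=[8,42,30] → █
    (3,4)@(7, 9): e=[40,10,30] → █
    (4,4)@(9, 9): e=[56,-6,30] → ·
    (1,5)@(3, 11): e=[8,62,10] → █
    (4,5)@(9, 11): e=[56,14,10] → █
    (5,5)@(11, 11): e=[72,-2,10] → ·
    (1,6)@(3, 13): e=[8,82,-10] → ·
  covered (10 px):
    · · · · · · · ·
    · · · · · · · ·
    · █ · · · · · ·
    · █ █ · · · · ·
    · █ █ █ · · · ·
    · █ █ █ █ · · ·
    · · · · · · · ·
    · · · · · · · ·

Result: [[3,1],[2,2],[2,3],[2,4]]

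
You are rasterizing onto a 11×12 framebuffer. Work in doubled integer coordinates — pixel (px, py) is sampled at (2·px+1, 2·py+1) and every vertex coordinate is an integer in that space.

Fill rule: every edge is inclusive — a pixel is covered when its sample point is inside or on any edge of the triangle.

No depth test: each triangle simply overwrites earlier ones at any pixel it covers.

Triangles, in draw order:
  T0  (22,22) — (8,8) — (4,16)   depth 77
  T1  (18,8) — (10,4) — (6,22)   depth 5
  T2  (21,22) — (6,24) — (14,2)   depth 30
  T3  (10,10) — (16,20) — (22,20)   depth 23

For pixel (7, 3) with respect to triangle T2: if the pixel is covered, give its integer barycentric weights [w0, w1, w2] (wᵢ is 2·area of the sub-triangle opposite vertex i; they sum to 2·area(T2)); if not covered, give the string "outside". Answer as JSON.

T0:
  2·area = 168  (B↔C swapped to make it positive)
  edge (22, 22)→(4, 16): d=(-18,-6) inclusive
  edge (4, 16)→(8, 8): d=(4,-8) inclusive
  edge (8, 8)→(22, 22): d=(14,14) inclusive
    (0,0)@(1, 1): e=[252,-84,0] → ·  [on edge]
    (1,1)@(3, 3): e=[228,-60,0] → ·  [on edge]
    (2,2)@(5, 5): e=[204,-36,0] → ·  [on edge]
    (3,3)@(7, 7): e=[180,-12,0] → ·  [on edge]
    (4,4)@(9, 9): e=[156,12,0] → #  [on edge]
    (5,4)@(11, 9): e=[168,28,-28] → ·
    (3,5)@(7, 11): e=[108,4,56] → #
    (5,5)@(11, 11): e=[132,36,0] → #  [on edge]
    (6,5)@(13, 11): e=[144,52,-28] → ·
    (3,6)@(7, 13): e=[72,12,84] → #
    (6,6)@(13, 13): e=[108,60,0] → #  [on edge]
    (7,6)@(15, 13): e=[120,76,-28] → ·
    (0,7)@(1, 15): e=[0,-28,196] → ·  [on edge]
    (7,7)@(15, 15): e=[84,84,0] → #  [on edge]
    (3,8)@(7, 17): e=[0,28,140] → #  [on edge]
    (8,8)@(17, 17): e=[60,108,0] → #  [on edge]
    (6,9)@(13, 19): e=[0,84,84] → #  [on edge]
    (9,9)@(19, 19): e=[36,132,0] → #  [on edge]
    (9,10)@(19, 21): e=[0,140,28] → #  [on edge]
    (10,10)@(21, 21): e=[12,156,0] → #  [on edge]
  covered (26 px):
    · · · · · · · · · · ·
    · · · · · · · · · · ·
    · · · · · · · · · · ·
    · · · · · · · · · · ·
    · · · · # · · · · · ·
    · · · # # # · · · · ·
    · · · # # # # · · · ·
    · · # # # # # # · · ·
    · · · # # # # # # · ·
    · · · · · · # # # # ·
    · · · · · · · · · # #
    · · · · · · · · · · ·
T1:
  2·area = 160  (B↔C swapped to make it positive)
  edge (18, 8)→(6, 22): d=(-12,14) inclusive
  edge (6, 22)→(10, 4): d=(4,-18) inclusive
  edge (10, 4)→(18, 8): d=(8,4) inclusive
    (5,2)@(11, 5): e=[134,22,4] → #
    (6,2)@(13, 5): e=[106,58,-4] → ·
    (5,3)@(11, 7): e=[110,30,20] → #
    (6,3)@(13, 7): e=[82,66,12] → #
    (7,3)@(15, 7): e=[54,102,4] → #
    (8,3)@(17, 7): e=[26,138,-4] → ·
    (4,4)@(9, 9): e=[114,2,44] → #
    (8,4)@(17, 9): e=[2,146,12] → #
    (9,4)@(19, 9): e=[-26,182,4] → ·
    (4,5)@(9, 11): e=[90,10,60] → #
    (8,5)@(17, 11): e=[-22,154,28] → ·
    (4,6)@(9, 13): e=[66,18,76] → #
  covered (20 px):
    · · · · · · · · · · ·
    · · · · · · · · · · ·
    · · · · · # · · · · ·
    · · · · · # # # · · ·
    · · · · # # # # # · ·
    · · · · # # # # · · ·
    · · · · # # # · · · ·
    · · · · # # · · · · ·
    · · · · # · · · · · ·
    · · · # · · · · · · ·
    · · · · · · · · · · ·
    · · · · · · · · · · ·
T2:
  2·area = 314
  edge (21, 22)→(6, 24): d=(-15,2) inclusive
  edge (6, 24)→(14, 2): d=(8,-22) inclusive
  edge (14, 2)→(21, 22): d=(7,20) inclusive
    (6,2)@(13, 5): e=[271,2,41] → #
    (7,2)@(15, 5): e=[267,46,1] → #
    (8,2)@(17, 5): e=[263,90,-39] → ·
    (6,3)@(13, 7): e=[241,18,55] → #
    (8,3)@(17, 7): e=[233,106,-25] → ·
    (6,4)@(13, 9): e=[211,34,69] → #
    (8,4)@(17, 9): e=[203,122,-11] → ·
    (5,5)@(11, 11): e=[185,6,123] → #
    (8,5)@(17, 11): e=[173,138,3] → #
    (9,5)@(19, 11): e=[169,182,-37] → ·
    (5,6)@(11, 13): e=[155,22,137] → #
    (9,6)@(19, 13): e=[139,198,-23] → ·
  covered (40 px):
    · · · · · · · · · · ·
    · · · · · · · · · · ·
    · · · · · · # # · · ·
    · · · · · · # # · · ·
    · · · · · · # # · · ·
    · · · · · # # # # · ·
    · · · · · # # # # · ·
    · · · · · # # # # · ·
    · · · · # # # # # # ·
    · · · · # # # # # # ·
    · · · · # # # # # # ·
    · · · # # # # · · · ·
T3:
  2·area = 60  (B↔C swapped to make it positive)
  edge (10, 10)→(22, 20): d=(12,10) inclusive
  edge (22, 20)→(16, 20): d=(-6,0) inclusive
  edge (16, 20)→(10, 10): d=(-6,-10) inclusive
    (3,2)@(7, 5): e=[-30,90,0] → ·  [on edge]
    (5,5)@(11, 11): e=[2,54,4] → #
    (6,5)@(13, 11): e=[-18,54,24] → ·
    (5,6)@(11, 13): e=[26,42,-8] → ·
    (6,6)@(13, 13): e=[6,42,12] → #
    (7,6)@(15, 13): e=[-14,42,32] → ·
    (6,7)@(13, 15): e=[30,30,0] → #  [on edge]
    (7,7)@(15, 15): e=[10,30,20] → #
    (8,7)@(17, 15): e=[-10,30,40] → ·
    (6,8)@(13, 17): e=[54,18,-12] → ·
    (7,8)@(15, 17): e=[34,18,8] → #
    (8,8)@(17, 17): e=[14,18,28] → #
  covered (8 px):
    · · · · · · · · · · ·
    · · · · · · · · · · ·
    · · · · · · · · · · ·
    · · · · · · · · · · ·
    · · · · · · · · · · ·
    · · · · · # · · · · ·
    · · · · · · # · · · ·
    · · · · · · # # · · ·
    · · · · · · · # # · ·
    · · · · · · · · # # ·
    · · · · · · · · · · ·
    · · · · · · · · · · ·

Answer: [62,15,237]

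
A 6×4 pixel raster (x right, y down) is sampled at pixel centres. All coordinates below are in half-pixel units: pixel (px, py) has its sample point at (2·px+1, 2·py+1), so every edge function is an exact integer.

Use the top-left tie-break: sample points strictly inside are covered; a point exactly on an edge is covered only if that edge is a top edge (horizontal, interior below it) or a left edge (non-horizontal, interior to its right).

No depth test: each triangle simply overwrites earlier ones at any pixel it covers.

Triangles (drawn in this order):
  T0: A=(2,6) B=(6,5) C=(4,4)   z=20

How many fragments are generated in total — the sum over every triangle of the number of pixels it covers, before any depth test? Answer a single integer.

T0:
  2·area = 6  (B↔C swapped to make it positive)
  edge (2, 6)→(4, 4): d=(2,-2) top-left  bias=+0
  edge (4, 4)→(6, 5): d=(2,1) right/bottom  bias=-1
  edge (6, 5)→(2, 6): d=(-4,1) right/bottom  bias=-1
    (3,0)@(7, 1): e=[0,-9,15] → ·  [on edge]
    (2,1)@(5, 3): e=[0,-3,9] → ·  [on edge]
    (1,2)@(3, 5): e=[0,3,3] → █  [on edge]
    (2,2)@(5, 5): e=[4,1,1] → █
    (3,2)@(7, 5): e=[8,-1,-1] → ·
    (0,3)@(1, 7): e=[0,9,-3] → ·  [on edge]
    (1,3)@(3, 7): e=[4,7,-5] → ·
    (2,3)@(5, 7): e=[8,5,-7] → ·
  covered (2 px):
    · · · · · ·
    · · · · · ·
    · █ █ · · ·
    · · · · · ·

Answer: 2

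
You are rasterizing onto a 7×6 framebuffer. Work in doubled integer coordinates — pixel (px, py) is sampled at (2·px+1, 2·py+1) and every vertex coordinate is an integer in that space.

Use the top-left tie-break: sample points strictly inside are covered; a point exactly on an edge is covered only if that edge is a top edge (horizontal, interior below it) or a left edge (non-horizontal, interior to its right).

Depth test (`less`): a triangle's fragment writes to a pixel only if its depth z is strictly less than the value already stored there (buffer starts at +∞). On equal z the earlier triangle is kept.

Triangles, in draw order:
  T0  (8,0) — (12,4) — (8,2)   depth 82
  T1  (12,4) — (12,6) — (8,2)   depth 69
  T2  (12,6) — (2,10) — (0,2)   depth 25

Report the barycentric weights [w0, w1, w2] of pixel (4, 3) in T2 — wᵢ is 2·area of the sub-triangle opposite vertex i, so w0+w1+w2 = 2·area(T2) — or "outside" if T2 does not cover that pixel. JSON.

T0:
  2·area = 8
  edge (8, 0)→(12, 4): d=(4,4) right/bottom  bias=-1
  edge (12, 4)→(8, 2): d=(-4,-2) top-left  bias=+0
  edge (8, 2)→(8, 0): d=(0,-2) top-left  bias=+0
    (4,0)@(9, 1): e=[0,6,2] → ·  [on edge]
    (5,1)@(11, 3): e=[0,2,6] → ·  [on edge]
    (6,2)@(13, 5): e=[0,-2,10] → ·  [on edge]
  covered (0 px):
    · · · · · · ·
    · · · · · · ·
    · · · · · · ·
    · · · · · · ·
    · · · · · · ·
    · · · · · · ·
T1:
  2·area = 8
  edge (12, 4)→(12, 6): d=(0,2) right/bottom  bias=-1
  edge (12, 6)→(8, 2): d=(-4,-4) top-left  bias=+0
  edge (8, 2)→(12, 4): d=(4,2) right/bottom  bias=-1
    (3,0)@(7, 1): e=[10,0,-2] → ·  [on edge]
    (4,1)@(9, 3): e=[6,0,2] → #  [on edge]
    (5,1)@(11, 3): e=[2,8,-2] → ·
    (4,2)@(9, 5): e=[6,-8,10] → ·
    (5,2)@(11, 5): e=[2,0,6] → #  [on edge]
    (6,2)@(13, 5): e=[-2,8,2] → ·
    (5,3)@(11, 7): e=[2,-8,14] → ·
    (6,3)@(13, 7): e=[-2,0,10] → ·  [on edge]
  covered (2 px):
    · · · · · · ·
    · · · · # · ·
    · · · · · # ·
    · · · · · · ·
    · · · · · · ·
    · · · · · · ·
T2:
  2·area = 88
  edge (12, 6)→(2, 10): d=(-10,4) right/bottom  bias=-1
  edge (2, 10)→(0, 2): d=(-2,-8) top-left  bias=+0
  edge (0, 2)→(12, 6): d=(12,4) right/bottom  bias=-1
    (0,1)@(1, 3): e=[74,6,8] → #
    (1,1)@(3, 3): e=[66,22,0] → ·  [on edge]
    (0,2)@(1, 5): e=[54,2,32] → #
    (1,2)@(3, 5): e=[46,18,24] → #
    (2,2)@(5, 5): e=[38,34,16] → #
    (3,2)@(7, 5): e=[30,50,8] → #
    (4,2)@(9, 5): e=[22,66,0] → ·  [on edge]
    (0,3)@(1, 7): e=[34,-2,56] → ·
    (1,3)@(3, 7): e=[26,14,48] → #
    (4,3)@(9, 7): e=[2,62,24] → #
    (5,3)@(11, 7): e=[-6,78,16] → ·
    (1,4)@(3, 9): e=[6,10,72] → #
  covered (10 px):
    · · · · · · ·
    # · · · · · ·
    # # # # · · ·
    · # # # # · ·
    · # · · · · ·
    · · · · · · ·

Final: [62,24,2]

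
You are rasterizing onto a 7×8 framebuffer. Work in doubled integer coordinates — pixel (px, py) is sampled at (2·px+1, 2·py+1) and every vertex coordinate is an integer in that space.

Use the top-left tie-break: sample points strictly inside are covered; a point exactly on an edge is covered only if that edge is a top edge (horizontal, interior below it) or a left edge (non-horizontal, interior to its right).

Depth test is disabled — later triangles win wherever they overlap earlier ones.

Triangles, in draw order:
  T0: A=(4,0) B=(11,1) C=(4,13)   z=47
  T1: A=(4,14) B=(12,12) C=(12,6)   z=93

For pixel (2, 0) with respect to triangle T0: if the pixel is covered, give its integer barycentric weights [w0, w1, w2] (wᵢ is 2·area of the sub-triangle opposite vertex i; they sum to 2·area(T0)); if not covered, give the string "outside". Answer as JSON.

T0:
  2·area = 91
  edge (4, 0)→(11, 1): d=(7,1) right/bottom  bias=-1
  edge (11, 1)→(4, 13): d=(-7,12) right/bottom  bias=-1
  edge (4, 13)→(4, 0): d=(0,-13) top-left  bias=+0
    (2,0)@(5, 1): e=[6,72,13] → █
    (3,0)@(7, 1): e=[4,48,39] → █
    (4,0)@(9, 1): e=[2,24,65] → █
    (5,0)@(11, 1): e=[0,0,91] → ·  [on edge]
    (2,1)@(5, 3): e=[20,58,13] → █
    (5,1)@(11, 3): e=[14,-14,91] → ·
    (2,2)@(5, 5): e=[34,44,13] → █
    (4,2)@(9, 5): e=[30,-4,65] → ·
    (2,3)@(5, 7): e=[48,30,13] → █
    (4,3)@(9, 7): e=[44,-18,65] → ·
    (2,4)@(5, 9): e=[62,16,13] → █
    (3,4)@(7, 9): e=[60,-8,39] → ·
  covered (12 px):
    · · █ █ █ · ·
    · · █ █ █ · ·
    · · █ █ · · ·
    · · █ █ · · ·
    · · █ · · · ·
    · · █ · · · ·
    · · · · · · ·
    · · · · · · ·
T1:
  2·area = 48  (B↔C swapped to make it positive)
  edge (4, 14)→(12, 6): d=(8,-8) top-left  bias=+0
  edge (12, 6)→(12, 12): d=(0,6) right/bottom  bias=-1
  edge (12, 12)→(4, 14): d=(-8,2) right/bottom  bias=-1
    (6,2)@(13, 5): e=[0,-6,54] → ·  [on edge]
    (5,3)@(11, 7): e=[0,6,42] → █  [on edge]
    (6,3)@(13, 7): e=[16,-6,38] → ·
    (4,4)@(9, 9): e=[0,18,30] → █  [on edge]
    (6,4)@(13, 9): e=[32,-6,22] → ·
    (3,5)@(7, 11): e=[0,30,18] → █  [on edge]
    (6,5)@(13, 11): e=[48,-6,6] → ·
    (2,6)@(5, 13): e=[0,42,6] → █  [on edge]
    (4,6)@(9, 13): e=[32,18,-2] → ·
    (5,6)@(11, 13): e=[48,6,-6] → ·
    (1,7)@(3, 15): e=[0,54,-6] → ·  [on edge]
    (2,7)@(5, 15): e=[16,42,-10] → ·
  covered (8 px):
    · · · · · · ·
    · · · · · · ·
    · · · · · · ·
    · · · · · █ ·
    · · · · █ █ ·
    · · · █ █ █ ·
    · · █ █ · · ·
    · · · · · · ·

Result: [72,13,6]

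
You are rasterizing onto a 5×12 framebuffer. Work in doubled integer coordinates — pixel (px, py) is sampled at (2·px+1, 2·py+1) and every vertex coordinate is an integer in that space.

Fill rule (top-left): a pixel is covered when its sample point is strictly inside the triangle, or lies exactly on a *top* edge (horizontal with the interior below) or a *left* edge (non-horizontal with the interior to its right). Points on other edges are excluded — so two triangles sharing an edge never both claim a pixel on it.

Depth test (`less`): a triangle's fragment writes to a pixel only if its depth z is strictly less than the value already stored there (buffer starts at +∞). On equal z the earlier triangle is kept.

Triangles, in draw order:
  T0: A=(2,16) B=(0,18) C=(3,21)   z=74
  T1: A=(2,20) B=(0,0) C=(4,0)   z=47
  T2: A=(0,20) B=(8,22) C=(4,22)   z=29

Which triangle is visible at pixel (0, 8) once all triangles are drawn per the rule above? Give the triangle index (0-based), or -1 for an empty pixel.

T0:
  2·area = 12  (B↔C swapped to make it positive)
  edge (2, 16)→(3, 21): d=(1,5) right/bottom  bias=-1
  edge (3, 21)→(0, 18): d=(-3,-3) top-left  bias=+0
  edge (0, 18)→(2, 16): d=(2,-2) top-left  bias=+0
    (4,4)@(9, 9): e=[-42,54,0] → ·  [on edge]
    (0,5)@(1, 11): e=[0,24,-12] → ·  [on edge]
    (3,5)@(7, 11): e=[-30,42,0] → ·  [on edge]
    (2,6)@(5, 13): e=[-18,30,0] → ·  [on edge]
    (1,7)@(3, 15): e=[-6,18,0] → ·  [on edge]
    (0,8)@(1, 17): e=[6,6,0] → #  [on edge]
    (1,8)@(3, 17): e=[-4,12,4] → ·
    (0,9)@(1, 19): e=[8,0,4] → #  [on edge]
    (1,9)@(3, 19): e=[-2,6,8] → ·
    (0,10)@(1, 21): e=[10,-6,8] → ·
    (1,10)@(3, 21): e=[0,0,12] → ·  [on edge]
    (2,11)@(5, 23): e=[-8,0,20] → ·  [on edge]
  covered (2 px):
    · · · · ·
    · · · · ·
    · · · · ·
    · · · · ·
    · · · · ·
    · · · · ·
    · · · · ·
    · · · · ·
    # · · · ·
    # · · · ·
    · · · · ·
    · · · · ·
T1:
  2·area = 80
  edge (2, 20)→(0, 0): d=(-2,-20) top-left  bias=+0
  edge (0, 0)→(4, 0): d=(4,0) top-left  bias=+0
  edge (4, 0)→(2, 20): d=(-2,20) right/bottom  bias=-1
    (0,0)@(1, 1): e=[18,4,58] → #
    (1,0)@(3, 1): e=[58,4,18] → #
    (2,0)@(5, 1): e=[98,4,-22] → ·
    (0,1)@(1, 3): e=[14,12,54] → #
    (2,1)@(5, 3): e=[94,12,-26] → ·
    (0,2)@(1, 5): e=[10,20,50] → #
    (2,2)@(5, 5): e=[90,20,-30] → ·
    (0,3)@(1, 7): e=[6,28,46] → #
    (2,3)@(5, 7): e=[86,28,-34] → ·
    (0,4)@(1, 9): e=[2,36,42] → #
    (2,4)@(5, 9): e=[82,36,-38] → ·
    (0,5)@(1, 11): e=[-2,44,38] → ·
  covered (10 px):
    # # · · ·
    # # · · ·
    # # · · ·
    # # · · ·
    # # · · ·
    · · · · ·
    · · · · ·
    · · · · ·
    · · · · ·
    · · · · ·
    · · · · ·
    · · · · ·
T2:
  2·area = 8
  edge (0, 20)→(8, 22): d=(8,2) right/bottom  bias=-1
  edge (8, 22)→(4, 22): d=(-4,0) right/bottom  bias=-1
  edge (4, 22)→(0, 20): d=(-4,-2) top-left  bias=+0
    (1,10)@(3, 21): e=[2,4,2] → #
    (2,10)@(5, 21): e=[-2,4,6] → ·
    (1,11)@(3, 23): e=[18,-4,-6] → ·
  covered (1 px):
    · · · · ·
    · · · · ·
    · · · · ·
    · · · · ·
    · · · · ·
    · · · · ·
    · · · · ·
    · · · · ·
    · · · · ·
    · · · · ·
    · # · · ·
    · · · · ·

Z-buffer (winner per pixel, '.' = empty):
  1 1 . . .
  1 1 . . .
  1 1 . . .
  1 1 . . .
  1 1 . . .
  . . . . .
  . . . . .
  . . . . .
  0 . . . .
  0 . . . .
  . 2 . . .
  . . . . .

Answer: 0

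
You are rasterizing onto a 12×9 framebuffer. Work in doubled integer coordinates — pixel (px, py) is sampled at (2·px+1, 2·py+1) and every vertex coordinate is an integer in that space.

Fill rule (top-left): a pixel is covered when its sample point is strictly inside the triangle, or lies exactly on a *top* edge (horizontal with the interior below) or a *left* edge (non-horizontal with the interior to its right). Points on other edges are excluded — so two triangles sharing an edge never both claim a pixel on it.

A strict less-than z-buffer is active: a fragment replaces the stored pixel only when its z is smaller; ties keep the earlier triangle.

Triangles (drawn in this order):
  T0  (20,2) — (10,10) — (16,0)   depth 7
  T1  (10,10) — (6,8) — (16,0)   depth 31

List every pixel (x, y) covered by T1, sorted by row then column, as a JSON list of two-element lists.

T0:
  2·area = 52
  edge (20, 2)→(10, 10): d=(-10,8) right/bottom  bias=-1
  edge (10, 10)→(16, 0): d=(6,-10) top-left  bias=+0
  edge (16, 0)→(20, 2): d=(4,2) right/bottom  bias=-1
    (8,0)@(17, 1): e=[34,16,2] → █
    (9,0)@(19, 1): e=[18,36,-2] → ·
    (7,1)@(15, 3): e=[30,8,14] → █
    (9,1)@(19, 3): e=[-2,48,6] → ·
    (6,2)@(13, 5): e=[26,0,26] → █  [on edge]
    (8,2)@(17, 5): e=[-6,40,18] → ·
    (6,3)@(13, 7): e=[6,12,34] → █
    (7,3)@(15, 7): e=[-10,32,30] → ·
    (5,4)@(11, 9): e=[2,4,46] → █
    (6,4)@(13, 9): e=[-14,24,42] → ·
    (5,5)@(11, 11): e=[-18,16,54] → ·
    (3,7)@(7, 15): e=[-26,0,78] → ·  [on edge]
  covered (7 px):
    · · · · · · · · █ · · ·
    · · · · · · · █ █ · · ·
    · · · · · · █ █ · · · ·
    · · · · · · █ · · · · ·
    · · · · · █ · · · · · ·
    · · · · · · · · · · · ·
    · · · · · · · · · · · ·
    · · · · · · · · · · · ·
    · · · · · · · · · · · ·
T1:
  2·area = 52
  edge (10, 10)→(6, 8): d=(-4,-2) top-left  bias=+0
  edge (6, 8)→(16, 0): d=(10,-8) top-left  bias=+0
  edge (16, 0)→(10, 10): d=(-6,10) right/bottom  bias=-1
    (7,0)@(15, 1): e=[46,2,4] → █
    (8,0)@(17, 1): e=[50,18,-16] → ·
    (6,1)@(13, 3): e=[34,6,12] → █
    (7,1)@(15, 3): e=[38,22,-8] → ·
    (5,2)@(11, 5): e=[22,10,20] → █
    (6,2)@(13, 5): e=[26,26,0] → ·  [on edge]
    (4,3)@(9, 7): e=[10,14,28] → █
    (6,3)@(13, 7): e=[18,46,-12] → ·
    (4,4)@(9, 9): e=[2,34,16] → █
    (5,4)@(11, 9): e=[6,50,-4] → ·
    (4,5)@(9, 11): e=[-6,54,4] → ·
    (3,7)@(7, 15): e=[-26,78,0] → ·  [on edge]
  covered (6 px):
    · · · · · · · █ · · · ·
    · · · · · · █ · · · · ·
    · · · · · █ · · · · · ·
    · · · · █ █ · · · · · ·
    · · · · █ · · · · · · ·
    · · · · · · · · · · · ·
    · · · · · · · · · · · ·
    · · · · · · · · · · · ·
    · · · · · · · · · · · ·

Answer: [[7,0],[6,1],[5,2],[4,3],[5,3],[4,4]]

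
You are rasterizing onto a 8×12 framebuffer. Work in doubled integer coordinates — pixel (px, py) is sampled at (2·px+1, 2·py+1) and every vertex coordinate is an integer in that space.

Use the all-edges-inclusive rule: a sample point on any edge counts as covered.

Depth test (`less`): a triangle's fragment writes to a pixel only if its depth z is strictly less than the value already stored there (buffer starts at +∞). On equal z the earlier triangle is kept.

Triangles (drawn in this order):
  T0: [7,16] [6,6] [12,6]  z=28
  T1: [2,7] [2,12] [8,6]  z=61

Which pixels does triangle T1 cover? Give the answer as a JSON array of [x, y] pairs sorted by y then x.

T0:
  2·area = 60
  edge (7, 16)→(6, 6): d=(-1,-10) inclusive
  edge (6, 6)→(12, 6): d=(6,0) inclusive
  edge (12, 6)→(7, 16): d=(-5,10) inclusive
    (3,3)@(7, 7): e=[9,6,45] → X
    (4,3)@(9, 7): e=[29,6,25] → X
    (5,3)@(11, 7): e=[49,6,5] → X
    (6,3)@(13, 7): e=[69,6,-15] → .
    (3,4)@(7, 9): e=[7,18,35] → X
    (5,4)@(11, 9): e=[47,18,-5] → .
    (3,5)@(7, 11): e=[5,30,25] → X
    (5,5)@(11, 11): e=[45,30,-15] → .
    (3,6)@(7, 13): e=[3,42,15] → X
    (4,6)@(9, 13): e=[23,42,-5] → .
    (3,7)@(7, 15): e=[1,54,5] → X
    (4,7)@(9, 15): e=[21,54,-15] → .
  covered (9 px):
    . . . . . . . .
    . . . . . . . .
    . . . . . . . .
    . . . X X X . .
    . . . X X . . .
    . . . X X . . .
    . . . X . . . .
    . . . X . . . .
    . . . . . . . .
    . . . . . . . .
    . . . . . . . .
    . . . . . . . .
T1:
  2·area = 30  (B↔C swapped to make it positive)
  edge (2, 7)→(8, 6): d=(6,-1) inclusive
  edge (8, 6)→(2, 12): d=(-6,6) inclusive
  edge (2, 12)→(2, 7): d=(0,-5) inclusive
    (6,0)@(13, 1): e=[-25,0,55] → .  [on edge]
    (5,1)@(11, 3): e=[-15,0,45] → .  [on edge]
    (4,2)@(9, 5): e=[-5,0,35] → .  [on edge]
    (1,3)@(3, 7): e=[1,24,5] → X
    (2,3)@(5, 7): e=[3,12,15] → X
    (3,3)@(7, 7): e=[5,0,25] → X  [on edge]
    (4,3)@(9, 7): e=[7,-12,35] → .
    (1,4)@(3, 9): e=[13,12,5] → X
    (2,4)@(5, 9): e=[15,0,15] → X  [on edge]
    (3,4)@(7, 9): e=[17,-12,25] → .
    (1,5)@(3, 11): e=[25,0,5] → X  [on edge]
    (2,5)@(5, 11): e=[27,-12,15] → .
    (0,6)@(1, 13): e=[35,0,-5] → .  [on edge]
  covered (6 px):
    . . . . . . . .
    . . . . . . . .
    . . . . . . . .
    . X X X . . . .
    . X X . . . . .
    . X . . . . . .
    . . . . . . . .
    . . . . . . . .
    . . . . . . . .
    . . . . . . . .
    . . . . . . . .
    . . . . . . . .

Answer: [[1,3],[2,3],[3,3],[1,4],[2,4],[1,5]]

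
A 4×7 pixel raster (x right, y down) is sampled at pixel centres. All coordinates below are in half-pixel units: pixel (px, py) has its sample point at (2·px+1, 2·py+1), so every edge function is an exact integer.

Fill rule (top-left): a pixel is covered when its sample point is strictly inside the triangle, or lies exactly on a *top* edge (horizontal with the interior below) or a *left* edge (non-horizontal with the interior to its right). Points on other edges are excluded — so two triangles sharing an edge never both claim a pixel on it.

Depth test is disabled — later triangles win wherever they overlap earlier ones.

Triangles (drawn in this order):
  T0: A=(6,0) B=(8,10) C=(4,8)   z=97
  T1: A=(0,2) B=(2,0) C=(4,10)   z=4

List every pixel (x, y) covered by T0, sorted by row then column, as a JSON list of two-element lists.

T0:
  2·area = 36
  edge (6, 0)→(8, 10): d=(2,10) right/bottom  bias=-1
  edge (8, 10)→(4, 8): d=(-4,-2) top-left  bias=+0
  edge (4, 8)→(6, 0): d=(2,-8) top-left  bias=+0
    (2,2)@(5, 5): e=[20,14,2] → X
    (3,2)@(7, 5): e=[0,18,18] → .  [on edge]
    (2,3)@(5, 7): e=[24,6,6] → X
    (3,3)@(7, 7): e=[4,10,22] → X
    (2,4)@(5, 9): e=[28,-2,10] → .
    (3,4)@(7, 9): e=[8,2,26] → X
    (3,5)@(7, 11): e=[12,-6,30] → .
  covered (4 px):
    . . . .
    . . . .
    . . X .
    . . X X
    . . . X
    . . . .
    . . . .
T1:
  2·area = 24
  edge (0, 2)→(2, 0): d=(2,-2) top-left  bias=+0
  edge (2, 0)→(4, 10): d=(2,10) right/bottom  bias=-1
  edge (4, 10)→(0, 2): d=(-4,-8) top-left  bias=+0
    (0,0)@(1, 1): e=[0,12,12] → X  [on edge]
    (1,0)@(3, 1): e=[4,-8,28] → .
    (0,1)@(1, 3): e=[4,16,4] → X
    (1,1)@(3, 3): e=[8,-4,20] → .
    (0,2)@(1, 5): e=[8,20,-4] → .
    (1,2)@(3, 5): e=[12,0,12] → .  [on edge]
    (1,3)@(3, 7): e=[16,4,4] → X
    (2,3)@(5, 7): e=[20,-16,20] → .
    (1,4)@(3, 9): e=[20,8,-4] → .
  covered (3 px):
    X . . .
    X . . .
    . . . .
    . X . .
    . . . .
    . . . .
    . . . .

Final: [[2,2],[2,3],[3,3],[3,4]]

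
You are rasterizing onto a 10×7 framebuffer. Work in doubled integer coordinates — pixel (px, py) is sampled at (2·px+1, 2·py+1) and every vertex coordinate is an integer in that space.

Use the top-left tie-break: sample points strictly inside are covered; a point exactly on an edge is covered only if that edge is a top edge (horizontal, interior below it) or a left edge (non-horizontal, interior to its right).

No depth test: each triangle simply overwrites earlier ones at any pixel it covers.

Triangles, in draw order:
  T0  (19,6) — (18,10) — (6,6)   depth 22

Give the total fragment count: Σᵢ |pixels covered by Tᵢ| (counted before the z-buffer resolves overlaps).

T0:
  2·area = 52
  edge (19, 6)→(18, 10): d=(-1,4) right/bottom  bias=-1
  edge (18, 10)→(6, 6): d=(-12,-4) top-left  bias=+0
  edge (6, 6)→(19, 6): d=(13,0) top-left  bias=+0
    (1,2)@(3, 5): e=[65,0,-13] → ·  [on edge]
    (4,3)@(9, 7): e=[39,0,13] → #  [on edge]
    (5,3)@(11, 7): e=[31,8,13] → #
    (6,3)@(13, 7): e=[23,16,13] → #
    (7,3)@(15, 7): e=[15,24,13] → #
    (8,3)@(17, 7): e=[7,32,13] → #
    (9,3)@(19, 7): e=[-1,40,13] → ·
    (4,4)@(9, 9): e=[37,-24,39] → ·
    (5,4)@(11, 9): e=[29,-16,39] → ·
    (6,4)@(13, 9): e=[21,-8,39] → ·
    (7,4)@(15, 9): e=[13,0,39] → #  [on edge]
    (9,4)@(19, 9): e=[-3,16,39] → ·
  covered (7 px):
    · · · · · · · · · ·
    · · · · · · · · · ·
    · · · · · · · · · ·
    · · · · # # # # # ·
    · · · · · · · # # ·
    · · · · · · · · · ·
    · · · · · · · · · ·

Result: 7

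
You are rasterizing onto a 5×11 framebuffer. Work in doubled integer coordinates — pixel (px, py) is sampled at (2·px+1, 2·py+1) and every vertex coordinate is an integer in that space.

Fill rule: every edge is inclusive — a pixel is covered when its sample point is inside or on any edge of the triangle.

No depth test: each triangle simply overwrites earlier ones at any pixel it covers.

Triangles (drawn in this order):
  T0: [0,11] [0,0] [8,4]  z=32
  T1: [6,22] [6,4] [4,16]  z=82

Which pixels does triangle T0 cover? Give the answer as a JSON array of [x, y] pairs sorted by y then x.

T0:
  2·area = 88
  edge (0, 11)→(0, 0): d=(0,-11) inclusive
  edge (0, 0)→(8, 4): d=(8,4) inclusive
  edge (8, 4)→(0, 11): d=(-8,7) inclusive
    (0,0)@(1, 1): e=[11,4,73] → █
    (1,0)@(3, 1): e=[33,-4,59] → ·
    (0,1)@(1, 3): e=[11,20,57] → █
    (1,1)@(3, 3): e=[33,12,43] → █
    (2,1)@(5, 3): e=[55,4,29] → █
    (3,1)@(7, 3): e=[77,-4,15] → ·
    (0,2)@(1, 5): e=[11,36,41] → █
    (3,2)@(7, 5): e=[77,12,-1] → ·
    (0,3)@(1, 7): e=[11,52,25] → █
    (2,3)@(5, 7): e=[55,36,-3] → ·
    (0,4)@(1, 9): e=[11,68,9] → █
    (1,4)@(3, 9): e=[33,60,-5] → ·
  covered (10 px):
    █ · · · ·
    █ █ █ · ·
    █ █ █ · ·
    █ █ · · ·
    █ · · · ·
    · · · · ·
    · · · · ·
    · · · · ·
    · · · · ·
    · · · · ·
    · · · · ·
T1:
  2·area = 36  (B↔C swapped to make it positive)
  edge (6, 22)→(4, 16): d=(-2,-6) inclusive
  edge (4, 16)→(6, 4): d=(2,-12) inclusive
  edge (6, 4)→(6, 22): d=(0,18) inclusive
    (0,3)@(1, 7): e=[0,-54,90] → ·  [on edge]
    (2,5)@(5, 11): e=[16,2,18] → █
    (3,5)@(7, 11): e=[28,26,-18] → ·
    (1,6)@(3, 13): e=[0,-18,54] → ·  [on edge]
    (2,6)@(5, 13): e=[12,6,18] → █
    (3,6)@(7, 13): e=[24,30,-18] → ·
    (2,7)@(5, 15): e=[8,10,18] → █
    (3,7)@(7, 15): e=[20,34,-18] → ·
    (2,8)@(5, 17): e=[4,14,18] → █
    (3,8)@(7, 17): e=[16,38,-18] → ·
    (2,9)@(5, 19): e=[0,18,18] → █  [on edge]
    (3,9)@(7, 19): e=[12,42,-18] → ·
  covered (5 px):
    · · · · ·
    · · · · ·
    · · · · ·
    · · · · ·
    · · · · ·
    · · █ · ·
    · · █ · ·
    · · █ · ·
    · · █ · ·
    · · █ · ·
    · · · · ·

Answer: [[0,0],[0,1],[1,1],[2,1],[0,2],[1,2],[2,2],[0,3],[1,3],[0,4]]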